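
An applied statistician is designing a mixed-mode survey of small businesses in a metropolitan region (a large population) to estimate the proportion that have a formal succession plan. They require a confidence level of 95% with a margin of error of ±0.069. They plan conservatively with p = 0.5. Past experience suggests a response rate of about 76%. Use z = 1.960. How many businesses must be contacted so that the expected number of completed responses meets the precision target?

266

Completed interviews needed: n₀ = 1.960² × 0.2500 / 0.069² ≈ 201.72 → 202.
At a 76% response rate, contacts needed = 202 / 0.76 ≈ 265.79 → 266.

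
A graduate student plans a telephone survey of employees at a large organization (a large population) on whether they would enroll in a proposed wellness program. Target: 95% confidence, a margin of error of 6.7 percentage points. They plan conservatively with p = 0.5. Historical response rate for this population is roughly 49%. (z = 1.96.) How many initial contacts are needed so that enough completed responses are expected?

Completed interviews needed: n₀ = 1.96² × 0.2500 / 0.067² ≈ 213.95 → 214.
At a 49% response rate, contacts needed = 214 / 0.49 ≈ 436.73 → 437.

437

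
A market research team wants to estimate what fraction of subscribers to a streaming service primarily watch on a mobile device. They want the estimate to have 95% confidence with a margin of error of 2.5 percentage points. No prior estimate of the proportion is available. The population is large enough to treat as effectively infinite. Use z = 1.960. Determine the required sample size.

With no prior estimate, use p = 0.5, giving p(1−p) = 0.25.
n = z²·p(1−p)/E² = 1.960² × 0.2500 / 0.025² = 3.8416 × 0.2500 / 0.000625 ≈ 1536.64.
Rounding up gives n = 1537.

1537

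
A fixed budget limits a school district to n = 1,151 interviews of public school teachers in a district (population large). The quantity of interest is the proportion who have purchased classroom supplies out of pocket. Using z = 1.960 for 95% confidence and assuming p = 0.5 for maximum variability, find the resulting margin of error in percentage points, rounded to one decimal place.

SE(p̂) = √[p(1−p)/n] = √[0.2500/1151] = 0.01474.
E = z × SE = 1.960 × 0.01474 = 0.02889, or 2.9 percentage points.

2.9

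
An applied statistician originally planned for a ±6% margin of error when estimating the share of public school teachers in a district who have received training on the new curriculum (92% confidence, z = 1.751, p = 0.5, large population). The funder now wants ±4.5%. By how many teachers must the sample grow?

At ±6%: n = 1.751² × 0.2500 / 0.060² ≈ 212.92 → 213.
At ±4.5%: n = 1.751² × 0.2500 / 0.045² ≈ 378.52 → 379.
Additional respondents: 379 − 213 = 166.

166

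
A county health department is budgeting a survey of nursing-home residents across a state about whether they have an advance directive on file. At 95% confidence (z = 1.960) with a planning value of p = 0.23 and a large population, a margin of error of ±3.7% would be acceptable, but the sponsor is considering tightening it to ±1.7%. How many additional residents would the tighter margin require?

1858

At ±3.7%: n = 1.960² × 0.1771 / 0.037² ≈ 496.97 → 497.
At ±1.7%: n = 1.960² × 0.1771 / 0.017² ≈ 2354.14 → 2355.
Additional respondents: 2355 − 497 = 1858.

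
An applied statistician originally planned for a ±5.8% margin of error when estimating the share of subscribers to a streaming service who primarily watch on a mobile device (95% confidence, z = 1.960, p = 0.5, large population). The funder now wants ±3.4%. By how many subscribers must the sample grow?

545

At ±5.8%: n = 1.960² × 0.2500 / 0.058² ≈ 285.49 → 286.
At ±3.4%: n = 1.960² × 0.2500 / 0.034² ≈ 830.80 → 831.
Additional respondents: 831 − 286 = 545.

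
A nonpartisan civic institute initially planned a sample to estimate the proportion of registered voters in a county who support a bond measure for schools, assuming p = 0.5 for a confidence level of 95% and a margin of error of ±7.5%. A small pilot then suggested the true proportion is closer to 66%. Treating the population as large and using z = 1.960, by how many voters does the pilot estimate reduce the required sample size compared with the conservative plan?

Conservative (p = 0.5): n = 1.960² × 0.25 / 0.075² ≈ 170.74 → 171.
Using p = 0.66: p(1−p) = 0.2244, so n = 1.960² × 0.2244 / 0.075² ≈ 153.25 → 154.
Reduction: 171 − 154 = 17.

17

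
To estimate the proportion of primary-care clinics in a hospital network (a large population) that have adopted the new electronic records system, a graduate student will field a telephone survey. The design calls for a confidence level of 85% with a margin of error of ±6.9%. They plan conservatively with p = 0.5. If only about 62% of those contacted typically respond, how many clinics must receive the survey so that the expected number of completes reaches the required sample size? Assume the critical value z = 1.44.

176

Completed interviews needed: n₀ = 1.44² × 0.2500 / 0.069² ≈ 108.88 → 109.
At a 62% response rate, contacts needed = 109 / 0.62 ≈ 175.81 → 176.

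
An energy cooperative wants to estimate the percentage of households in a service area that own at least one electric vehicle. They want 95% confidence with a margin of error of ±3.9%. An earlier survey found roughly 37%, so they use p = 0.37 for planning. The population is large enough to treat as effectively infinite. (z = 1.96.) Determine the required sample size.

589

With p = 0.37, p(1−p) = 0.2331.
n = z²·p(1−p)/E² = 1.96² × 0.2331 / 0.039² = 3.8416 × 0.2331 / 0.001521 ≈ 588.74.
Rounding up gives n = 589.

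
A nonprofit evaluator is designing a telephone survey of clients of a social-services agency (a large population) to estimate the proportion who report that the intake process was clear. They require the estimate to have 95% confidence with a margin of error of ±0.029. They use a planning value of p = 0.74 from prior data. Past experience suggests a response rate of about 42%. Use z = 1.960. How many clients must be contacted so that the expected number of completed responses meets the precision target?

Completed interviews needed: n₀ = 1.960² × 0.1924 / 0.029² ≈ 878.86 → 879.
At a 42% response rate, contacts needed = 879 / 0.42 ≈ 2092.86 → 2093.

2093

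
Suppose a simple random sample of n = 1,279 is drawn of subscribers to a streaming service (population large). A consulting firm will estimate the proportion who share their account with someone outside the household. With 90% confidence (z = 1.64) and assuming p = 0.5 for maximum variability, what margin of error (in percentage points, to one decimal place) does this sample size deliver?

2.3

SE(p̂) = √[p(1−p)/n] = √[0.2500/1279] = 0.01398.
E = z × SE = 1.64 × 0.01398 = 0.02293, or 2.3 percentage points.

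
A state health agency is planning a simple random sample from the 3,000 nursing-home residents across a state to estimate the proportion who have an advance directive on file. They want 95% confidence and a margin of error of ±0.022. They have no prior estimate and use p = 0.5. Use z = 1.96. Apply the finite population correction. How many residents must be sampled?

1195

Unadjusted: n₀ = 1.96² × 0.50 × 0.50 / 0.022² ≈ 1984.30, so n₀ = 1985.
Finite population correction with N = 3,000: n = n₀ / (1 + (n₀−1)/N) = 1985 / (1 + 1984/3000) = 1985 / 1.6613 ≈ 1194.82.
Rounding up, n = 1195.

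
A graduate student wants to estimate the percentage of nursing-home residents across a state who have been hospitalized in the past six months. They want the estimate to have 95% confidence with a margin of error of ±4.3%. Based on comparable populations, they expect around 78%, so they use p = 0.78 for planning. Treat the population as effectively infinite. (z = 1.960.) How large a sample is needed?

357

With p = 0.78, p(1−p) = 0.1716.
n = z²·p(1−p)/E² = 1.960² × 0.1716 / 0.043² = 3.8416 × 0.1716 / 0.001849 ≈ 356.53.
Rounding up gives n = 357.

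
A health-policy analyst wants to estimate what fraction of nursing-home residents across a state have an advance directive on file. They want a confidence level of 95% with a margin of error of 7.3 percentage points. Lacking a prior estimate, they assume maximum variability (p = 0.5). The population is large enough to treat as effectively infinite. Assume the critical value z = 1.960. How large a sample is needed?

181

With p = 0.5, p(1−p) = 0.25.
n = z²·p(1−p)/E² = 1.960² × 0.2500 / 0.073² = 3.8416 × 0.2500 / 0.005329 ≈ 180.22.
Rounding up gives n = 181.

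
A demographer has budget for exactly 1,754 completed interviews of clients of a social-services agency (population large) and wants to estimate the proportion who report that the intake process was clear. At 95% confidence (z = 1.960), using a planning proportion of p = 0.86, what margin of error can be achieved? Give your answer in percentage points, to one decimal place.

SE(p̂) = √[p(1−p)/n] = √[0.1204/1754] = 0.00829.
E = z × SE = 1.960 × 0.00829 = 0.01624, or 1.6 percentage points.

1.6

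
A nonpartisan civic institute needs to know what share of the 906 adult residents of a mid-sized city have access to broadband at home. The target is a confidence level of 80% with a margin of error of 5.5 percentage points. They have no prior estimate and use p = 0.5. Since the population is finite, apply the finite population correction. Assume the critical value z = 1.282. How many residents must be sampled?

119

Unadjusted: n₀ = 1.282² × 0.50 × 0.50 / 0.055² ≈ 135.83, so n₀ = 136.
Finite population correction with N = 906: n = n₀ / (1 + (n₀−1)/N) = 136 / (1 + 135/906) = 136 / 1.1490 ≈ 118.36.
Rounding up, n = 119.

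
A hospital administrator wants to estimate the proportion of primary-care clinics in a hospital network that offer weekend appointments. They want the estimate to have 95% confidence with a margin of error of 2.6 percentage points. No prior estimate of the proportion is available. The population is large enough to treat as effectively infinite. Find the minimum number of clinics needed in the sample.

For 95% confidence, z = 1.960.
With no prior estimate, use p = 0.5, giving p(1−p) = 0.25.
n = z²·p(1−p)/E² = 1.960² × 0.2500 / 0.026² = 3.8416 × 0.2500 / 0.000676 ≈ 1420.71.
Rounding up gives n = 1421.

1421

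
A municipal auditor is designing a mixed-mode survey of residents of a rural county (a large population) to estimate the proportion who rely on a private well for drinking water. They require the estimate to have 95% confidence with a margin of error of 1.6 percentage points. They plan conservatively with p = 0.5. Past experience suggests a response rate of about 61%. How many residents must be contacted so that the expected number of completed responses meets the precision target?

6151

For 95% confidence, z = 1.960.
Completed interviews needed: n₀ = 1.960² × 0.2500 / 0.016² ≈ 3751.56 → 3752.
At a 61% response rate, contacts needed = 3752 / 0.61 ≈ 6150.82 → 6151.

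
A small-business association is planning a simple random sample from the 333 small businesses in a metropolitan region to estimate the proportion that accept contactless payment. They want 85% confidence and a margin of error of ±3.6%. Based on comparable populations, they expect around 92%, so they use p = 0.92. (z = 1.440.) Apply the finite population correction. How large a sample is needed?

88

Unadjusted: n₀ = 1.440² × 0.92 × 0.08 / 0.036² ≈ 117.76, so n₀ = 118.
Finite population correction with N = 333: n = n₀ / (1 + (n₀−1)/N) = 118 / (1 + 117/333) = 118 / 1.3514 ≈ 87.32.
Rounding up, n = 88.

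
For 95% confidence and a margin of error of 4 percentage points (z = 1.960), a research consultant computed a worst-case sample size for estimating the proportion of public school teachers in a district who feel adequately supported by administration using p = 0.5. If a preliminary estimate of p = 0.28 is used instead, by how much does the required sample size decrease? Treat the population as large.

116

Conservative (p = 0.5): n = 1.960² × 0.25 / 0.040² ≈ 600.25 → 601.
Using p = 0.28: p(1−p) = 0.2016, so n = 1.960² × 0.2016 / 0.040² ≈ 484.04 → 485.
Reduction: 601 − 485 = 116.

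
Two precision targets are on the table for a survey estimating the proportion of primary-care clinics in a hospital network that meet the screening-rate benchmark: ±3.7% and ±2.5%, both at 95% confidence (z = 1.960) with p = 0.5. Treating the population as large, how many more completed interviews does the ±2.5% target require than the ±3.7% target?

835

At ±3.7%: n = 1.960² × 0.2500 / 0.037² ≈ 701.53 → 702.
At ±2.5%: n = 1.960² × 0.2500 / 0.025² ≈ 1536.64 → 1537.
Additional respondents: 1537 − 702 = 835.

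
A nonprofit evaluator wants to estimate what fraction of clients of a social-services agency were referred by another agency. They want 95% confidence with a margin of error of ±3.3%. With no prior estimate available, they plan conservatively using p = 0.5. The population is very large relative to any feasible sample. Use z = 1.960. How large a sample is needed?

With p = 0.5, p(1−p) = 0.25.
n = z²·p(1−p)/E² = 1.960² × 0.2500 / 0.033² = 3.8416 × 0.2500 / 0.001089 ≈ 881.91.
Rounding up gives n = 882.

882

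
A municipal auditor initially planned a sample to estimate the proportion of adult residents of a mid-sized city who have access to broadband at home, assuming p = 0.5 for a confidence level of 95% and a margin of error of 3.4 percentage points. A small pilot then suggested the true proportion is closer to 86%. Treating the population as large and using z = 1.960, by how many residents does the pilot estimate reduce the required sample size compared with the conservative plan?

430

Conservative (p = 0.5): n = 1.960² × 0.25 / 0.034² ≈ 830.80 → 831.
Using p = 0.86: p(1−p) = 0.1204, so n = 1.960² × 0.1204 / 0.034² ≈ 400.11 → 401.
Reduction: 831 − 401 = 430.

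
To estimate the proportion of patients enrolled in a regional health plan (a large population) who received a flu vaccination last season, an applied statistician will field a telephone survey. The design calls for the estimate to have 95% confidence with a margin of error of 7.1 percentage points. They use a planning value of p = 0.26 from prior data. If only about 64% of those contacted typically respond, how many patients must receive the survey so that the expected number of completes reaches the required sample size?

230

For 95% confidence, z = 1.960.
Completed interviews needed: n₀ = 1.960² × 0.1924 / 0.071² ≈ 146.62 → 147.
At a 64% response rate, contacts needed = 147 / 0.64 ≈ 229.69 → 230.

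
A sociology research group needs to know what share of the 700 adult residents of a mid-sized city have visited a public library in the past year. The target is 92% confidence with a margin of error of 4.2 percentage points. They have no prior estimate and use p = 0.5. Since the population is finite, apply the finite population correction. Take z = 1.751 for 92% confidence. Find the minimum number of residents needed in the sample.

269

Unadjusted: n₀ = 1.751² × 0.50 × 0.50 / 0.042² ≈ 434.52, so n₀ = 435.
Finite population correction with N = 700: n = n₀ / (1 + (n₀−1)/N) = 435 / (1 + 434/700) = 435 / 1.6200 ≈ 268.52.
Rounding up, n = 269.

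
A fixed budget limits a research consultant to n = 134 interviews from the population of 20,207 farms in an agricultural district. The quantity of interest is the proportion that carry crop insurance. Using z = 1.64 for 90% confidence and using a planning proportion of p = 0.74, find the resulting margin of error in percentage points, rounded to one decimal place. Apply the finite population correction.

Finite-population factor: (N−n)/(N−1) = (20207−134)/(20207−1) = 0.9934.
SE(p̂) = √[p(1−p)/n · (N−n)/(N−1)] = √[0.1924/134 × 0.9934] = 0.03777.
E = z × SE = 1.64 × 0.03777 = 0.06194 ≈ 6.2 percentage points.

6.2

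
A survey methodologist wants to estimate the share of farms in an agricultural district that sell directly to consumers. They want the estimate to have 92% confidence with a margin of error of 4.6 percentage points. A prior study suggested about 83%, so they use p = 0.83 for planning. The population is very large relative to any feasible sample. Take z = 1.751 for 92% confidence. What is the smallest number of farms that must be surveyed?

205

With p = 0.83, p(1−p) = 0.1411.
n = z²·p(1−p)/E² = 1.751² × 0.1411 / 0.046² = 3.0660 × 0.1411 / 0.002116 ≈ 204.45.
Rounding up gives n = 205.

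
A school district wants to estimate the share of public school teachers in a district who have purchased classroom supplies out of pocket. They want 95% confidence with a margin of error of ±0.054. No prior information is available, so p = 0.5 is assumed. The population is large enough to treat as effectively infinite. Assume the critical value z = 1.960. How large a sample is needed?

With p = 0.5, p(1−p) = 0.25.
n = z²·p(1−p)/E² = 1.960² × 0.2500 / 0.054² = 3.8416 × 0.2500 / 0.002916 ≈ 329.36.
Rounding up gives n = 330.

330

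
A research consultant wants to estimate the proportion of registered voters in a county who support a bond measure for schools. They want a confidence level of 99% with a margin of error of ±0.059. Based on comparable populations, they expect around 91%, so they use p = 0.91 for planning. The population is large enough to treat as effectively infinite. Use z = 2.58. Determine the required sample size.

157

With p = 0.91, p(1−p) = 0.0819.
n = z²·p(1−p)/E² = 2.58² × 0.0819 / 0.059² = 6.6564 × 0.0819 / 0.003481 ≈ 156.61.
Rounding up gives n = 157.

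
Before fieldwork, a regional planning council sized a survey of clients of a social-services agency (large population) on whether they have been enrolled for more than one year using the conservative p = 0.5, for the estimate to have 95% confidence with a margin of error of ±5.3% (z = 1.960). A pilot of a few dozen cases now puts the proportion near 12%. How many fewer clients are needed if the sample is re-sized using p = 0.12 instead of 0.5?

Conservative (p = 0.5): n = 1.960² × 0.25 / 0.053² ≈ 341.90 → 342.
Using p = 0.12: p(1−p) = 0.1056, so n = 1.960² × 0.1056 / 0.053² ≈ 144.42 → 145.
Reduction: 342 − 145 = 197.

197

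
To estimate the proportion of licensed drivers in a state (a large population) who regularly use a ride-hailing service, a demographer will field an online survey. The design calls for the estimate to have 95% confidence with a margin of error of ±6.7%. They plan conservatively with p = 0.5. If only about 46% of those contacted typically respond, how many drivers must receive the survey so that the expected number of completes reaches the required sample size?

466

For 95% confidence, z = 1.960.
Completed interviews needed: n₀ = 1.960² × 0.2500 / 0.067² ≈ 213.95 → 214.
At a 46% response rate, contacts needed = 214 / 0.46 ≈ 465.22 → 466.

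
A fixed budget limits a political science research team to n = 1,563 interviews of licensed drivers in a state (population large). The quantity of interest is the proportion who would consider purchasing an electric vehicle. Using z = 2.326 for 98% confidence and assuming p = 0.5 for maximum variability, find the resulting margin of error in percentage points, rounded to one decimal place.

2.9

SE(p̂) = √[p(1−p)/n] = √[0.2500/1563] = 0.01265.
E = z × SE = 2.326 × 0.01265 = 0.02942, or 2.9 percentage points.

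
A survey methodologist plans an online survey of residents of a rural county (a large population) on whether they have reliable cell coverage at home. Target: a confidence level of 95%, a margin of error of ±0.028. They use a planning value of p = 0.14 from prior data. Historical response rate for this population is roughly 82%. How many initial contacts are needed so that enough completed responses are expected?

720

For 95% confidence, z = 1.96.
Completed interviews needed: n₀ = 1.96² × 0.1204 / 0.028² ≈ 589.96 → 590.
At an 82% response rate, contacts needed = 590 / 0.82 ≈ 719.51 → 720.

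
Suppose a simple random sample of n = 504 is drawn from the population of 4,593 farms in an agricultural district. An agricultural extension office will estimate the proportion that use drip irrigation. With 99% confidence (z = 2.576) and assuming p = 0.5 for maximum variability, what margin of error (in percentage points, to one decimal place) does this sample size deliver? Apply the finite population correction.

5.4

Finite-population factor: (N−n)/(N−1) = (4593−504)/(4593−1) = 0.8905.
SE(p̂) = √[p(1−p)/n · (N−n)/(N−1)] = √[0.2500/504 × 0.8905] = 0.02102.
E = z × SE = 2.576 × 0.02102 = 0.05414 ≈ 5.4 percentage points.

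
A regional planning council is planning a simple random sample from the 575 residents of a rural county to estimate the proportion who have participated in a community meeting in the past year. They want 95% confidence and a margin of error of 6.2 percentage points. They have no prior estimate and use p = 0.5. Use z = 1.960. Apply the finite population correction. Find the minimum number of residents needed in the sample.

175

Unadjusted: n₀ = 1.960² × 0.50 × 0.50 / 0.062² ≈ 249.84, so n₀ = 250.
Finite population correction with N = 575: n = n₀ / (1 + (n₀−1)/N) = 250 / (1 + 249/575) = 250 / 1.4330 ≈ 174.45.
Rounding up, n = 175.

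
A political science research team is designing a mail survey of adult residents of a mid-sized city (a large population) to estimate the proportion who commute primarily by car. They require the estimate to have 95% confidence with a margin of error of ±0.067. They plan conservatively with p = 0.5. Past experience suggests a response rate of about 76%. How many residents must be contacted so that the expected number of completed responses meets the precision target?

For 95% confidence, z = 1.960.
Completed interviews needed: n₀ = 1.960² × 0.2500 / 0.067² ≈ 213.95 → 214.
At a 76% response rate, contacts needed = 214 / 0.76 ≈ 281.58 → 282.

282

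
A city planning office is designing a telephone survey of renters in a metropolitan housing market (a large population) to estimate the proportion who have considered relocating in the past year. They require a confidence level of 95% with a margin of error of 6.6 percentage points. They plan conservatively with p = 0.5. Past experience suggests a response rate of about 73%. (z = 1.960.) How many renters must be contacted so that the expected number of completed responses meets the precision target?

303

Completed interviews needed: n₀ = 1.960² × 0.2500 / 0.066² ≈ 220.48 → 221.
At a 73% response rate, contacts needed = 221 / 0.73 ≈ 302.74 → 303.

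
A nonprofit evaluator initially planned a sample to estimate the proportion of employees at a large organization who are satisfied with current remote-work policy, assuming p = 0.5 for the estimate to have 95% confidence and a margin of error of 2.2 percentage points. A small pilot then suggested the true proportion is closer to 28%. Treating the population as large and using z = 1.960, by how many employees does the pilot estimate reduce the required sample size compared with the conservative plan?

384

Conservative (p = 0.5): n = 1.960² × 0.25 / 0.022² ≈ 1984.30 → 1985.
Using p = 0.28: p(1−p) = 0.2016, so n = 1.960² × 0.2016 / 0.022² ≈ 1600.14 → 1601.
Reduction: 1985 − 1601 = 384.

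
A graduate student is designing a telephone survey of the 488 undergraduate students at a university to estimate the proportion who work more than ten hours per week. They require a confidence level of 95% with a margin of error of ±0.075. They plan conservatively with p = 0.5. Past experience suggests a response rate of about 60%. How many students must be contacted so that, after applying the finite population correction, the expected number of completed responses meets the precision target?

212

For 95% confidence, z = 1.960.
Completed interviews needed (unadjusted): n₀ = 1.960² × 0.2500 / 0.075² ≈ 170.74 → 171.
FPC for N = 488: n = 171 / (1 + 170/488) = 171 / 1.3484 ≈ 126.82 → 127.
At a 60% response rate, contacts needed = 127 / 0.60 ≈ 211.67 → 212.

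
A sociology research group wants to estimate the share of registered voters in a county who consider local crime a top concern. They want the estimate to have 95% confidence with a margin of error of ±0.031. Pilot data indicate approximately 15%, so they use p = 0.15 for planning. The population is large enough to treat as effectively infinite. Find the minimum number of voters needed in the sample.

For 95% confidence, z = 1.96.
With p = 0.15, p(1−p) = 0.1275.
n = z²·p(1−p)/E² = 1.96² × 0.1275 / 0.031² = 3.8416 × 0.1275 / 0.000961 ≈ 509.68.
Rounding up gives n = 510.

510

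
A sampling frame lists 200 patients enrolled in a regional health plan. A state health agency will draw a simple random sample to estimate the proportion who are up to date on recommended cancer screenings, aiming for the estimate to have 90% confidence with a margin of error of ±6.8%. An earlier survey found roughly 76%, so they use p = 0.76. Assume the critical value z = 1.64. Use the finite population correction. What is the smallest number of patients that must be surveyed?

Unadjusted: n₀ = 1.64² × 0.76 × 0.24 / 0.068² ≈ 106.09, so n₀ = 107.
Finite population correction with N = 200: n = n₀ / (1 + (n₀−1)/N) = 107 / (1 + 106/200) = 107 / 1.5300 ≈ 69.93.
Rounding up, n = 70.

70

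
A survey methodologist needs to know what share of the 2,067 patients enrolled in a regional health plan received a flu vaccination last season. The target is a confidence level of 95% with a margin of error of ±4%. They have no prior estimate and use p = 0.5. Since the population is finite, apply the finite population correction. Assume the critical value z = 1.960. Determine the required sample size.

Unadjusted: n₀ = 1.960² × 0.50 × 0.50 / 0.040² ≈ 600.25, so n₀ = 601.
Finite population correction with N = 2,067: n = n₀ / (1 + (n₀−1)/N) = 601 / (1 + 600/2067) = 601 / 1.2903 ≈ 465.79.
Rounding up, n = 466.

466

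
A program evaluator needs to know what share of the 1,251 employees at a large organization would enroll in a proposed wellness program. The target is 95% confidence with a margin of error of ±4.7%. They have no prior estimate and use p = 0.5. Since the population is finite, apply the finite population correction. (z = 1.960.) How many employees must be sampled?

323

Unadjusted: n₀ = 1.960² × 0.50 × 0.50 / 0.047² ≈ 434.77, so n₀ = 435.
Finite population correction with N = 1,251: n = n₀ / (1 + (n₀−1)/N) = 435 / (1 + 434/1251) = 435 / 1.3469 ≈ 322.96.
Rounding up, n = 323.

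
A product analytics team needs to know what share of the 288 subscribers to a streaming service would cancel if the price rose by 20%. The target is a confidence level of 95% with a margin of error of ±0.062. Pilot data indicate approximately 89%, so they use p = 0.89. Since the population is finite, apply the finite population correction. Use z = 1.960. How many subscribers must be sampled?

74

Unadjusted: n₀ = 1.960² × 0.89 × 0.11 / 0.062² ≈ 97.84, so n₀ = 98.
Finite population correction with N = 288: n = n₀ / (1 + (n₀−1)/N) = 98 / (1 + 97/288) = 98 / 1.3368 ≈ 73.31.
Rounding up, n = 74.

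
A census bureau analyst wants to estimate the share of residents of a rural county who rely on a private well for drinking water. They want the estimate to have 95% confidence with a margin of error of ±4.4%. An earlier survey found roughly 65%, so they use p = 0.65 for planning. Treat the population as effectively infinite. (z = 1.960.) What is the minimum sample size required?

452

With p = 0.65, p(1−p) = 0.2275.
n = z²·p(1−p)/E² = 1.960² × 0.2275 / 0.044² = 3.8416 × 0.2275 / 0.001936 ≈ 451.43.
Rounding up gives n = 452.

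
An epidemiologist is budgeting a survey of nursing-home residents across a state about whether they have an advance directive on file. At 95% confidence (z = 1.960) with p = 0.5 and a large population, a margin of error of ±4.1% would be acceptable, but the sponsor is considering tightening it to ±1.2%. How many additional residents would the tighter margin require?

At ±4.1%: n = 1.960² × 0.2500 / 0.041² ≈ 571.33 → 572.
At ±1.2%: n = 1.960² × 0.2500 / 0.012² ≈ 6669.44 → 6670.
Additional respondents: 6670 − 572 = 6098.

6098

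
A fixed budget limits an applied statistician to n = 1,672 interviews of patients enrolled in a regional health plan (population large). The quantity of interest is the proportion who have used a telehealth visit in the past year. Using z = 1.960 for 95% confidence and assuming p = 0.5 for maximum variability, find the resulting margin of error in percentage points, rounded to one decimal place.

SE(p̂) = √[p(1−p)/n] = √[0.2500/1672] = 0.01223.
E = z × SE = 1.960 × 0.01223 = 0.02397, or 2.4 percentage points.

2.4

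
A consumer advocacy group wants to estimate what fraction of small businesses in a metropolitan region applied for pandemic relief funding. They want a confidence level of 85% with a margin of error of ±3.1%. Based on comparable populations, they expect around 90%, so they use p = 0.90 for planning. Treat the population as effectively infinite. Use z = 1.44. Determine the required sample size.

195

With p = 0.90, p(1−p) = 0.0900.
n = z²·p(1−p)/E² = 1.44² × 0.0900 / 0.031² = 2.0736 × 0.0900 / 0.000961 ≈ 194.20.
Rounding up gives n = 195.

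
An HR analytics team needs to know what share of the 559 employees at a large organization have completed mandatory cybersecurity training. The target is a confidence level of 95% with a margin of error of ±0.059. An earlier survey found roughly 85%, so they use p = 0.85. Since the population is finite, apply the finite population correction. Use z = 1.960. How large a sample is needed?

Unadjusted: n₀ = 1.960² × 0.85 × 0.15 / 0.059² ≈ 140.71, so n₀ = 141.
Finite population correction with N = 559: n = n₀ / (1 + (n₀−1)/N) = 141 / (1 + 140/559) = 141 / 1.2504 ≈ 112.76.
Rounding up, n = 113.

113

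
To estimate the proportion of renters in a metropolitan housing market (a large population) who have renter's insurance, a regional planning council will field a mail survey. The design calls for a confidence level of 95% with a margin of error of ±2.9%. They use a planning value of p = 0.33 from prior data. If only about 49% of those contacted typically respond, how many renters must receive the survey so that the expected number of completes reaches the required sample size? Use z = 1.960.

2062

Completed interviews needed: n₀ = 1.960² × 0.2211 / 0.029² ≈ 1009.96 → 1010.
At a 49% response rate, contacts needed = 1010 / 0.49 ≈ 2061.22 → 2062.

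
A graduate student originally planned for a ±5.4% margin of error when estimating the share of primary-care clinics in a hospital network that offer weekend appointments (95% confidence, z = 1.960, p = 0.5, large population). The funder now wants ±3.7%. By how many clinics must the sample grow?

372

At ±5.4%: n = 1.960² × 0.2500 / 0.054² ≈ 329.36 → 330.
At ±3.7%: n = 1.960² × 0.2500 / 0.037² ≈ 701.53 → 702.
Additional respondents: 702 − 330 = 372.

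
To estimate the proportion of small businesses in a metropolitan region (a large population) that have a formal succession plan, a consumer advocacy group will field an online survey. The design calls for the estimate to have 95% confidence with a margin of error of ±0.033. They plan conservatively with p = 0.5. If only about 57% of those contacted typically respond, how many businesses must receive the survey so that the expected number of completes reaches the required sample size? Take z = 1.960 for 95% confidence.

1548

Completed interviews needed: n₀ = 1.960² × 0.2500 / 0.033² ≈ 881.91 → 882.
At a 57% response rate, contacts needed = 882 / 0.57 ≈ 1547.37 → 1548.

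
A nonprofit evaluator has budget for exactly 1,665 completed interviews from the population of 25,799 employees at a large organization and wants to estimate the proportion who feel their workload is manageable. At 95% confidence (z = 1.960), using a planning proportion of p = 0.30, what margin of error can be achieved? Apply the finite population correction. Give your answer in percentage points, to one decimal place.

2.1

Finite-population factor: (N−n)/(N−1) = (25799−1665)/(25799−1) = 0.9355.
SE(p̂) = √[p(1−p)/n · (N−n)/(N−1)] = √[0.2100/1665 × 0.9355] = 0.01086.
E = z × SE = 1.960 × 0.01086 = 0.02129 ≈ 2.1 percentage points.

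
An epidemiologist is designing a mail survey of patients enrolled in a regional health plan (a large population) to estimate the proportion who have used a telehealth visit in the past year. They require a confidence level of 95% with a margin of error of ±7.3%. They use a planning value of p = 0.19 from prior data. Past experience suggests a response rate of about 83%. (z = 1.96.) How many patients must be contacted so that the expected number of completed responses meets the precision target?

134

Completed interviews needed: n₀ = 1.96² × 0.1539 / 0.073² ≈ 110.94 → 111.
At an 83% response rate, contacts needed = 111 / 0.83 ≈ 133.73 → 134.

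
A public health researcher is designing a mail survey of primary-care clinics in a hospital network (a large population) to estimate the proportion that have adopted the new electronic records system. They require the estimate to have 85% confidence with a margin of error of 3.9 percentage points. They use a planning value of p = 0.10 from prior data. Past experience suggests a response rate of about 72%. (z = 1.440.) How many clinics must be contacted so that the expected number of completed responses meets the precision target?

Completed interviews needed: n₀ = 1.440² × 0.0900 / 0.039² ≈ 122.70 → 123.
At a 72% response rate, contacts needed = 123 / 0.72 ≈ 170.83 → 171.

171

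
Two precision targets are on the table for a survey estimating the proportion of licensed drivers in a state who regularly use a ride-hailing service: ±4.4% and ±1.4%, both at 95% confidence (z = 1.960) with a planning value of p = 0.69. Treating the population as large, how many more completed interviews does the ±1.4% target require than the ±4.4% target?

At ±4.4%: n = 1.960² × 0.2139 / 0.044² ≈ 424.44 → 425.
At ±1.4%: n = 1.960² × 0.2139 / 0.014² ≈ 4192.44 → 4193.
Additional respondents: 4193 − 425 = 3768.

3768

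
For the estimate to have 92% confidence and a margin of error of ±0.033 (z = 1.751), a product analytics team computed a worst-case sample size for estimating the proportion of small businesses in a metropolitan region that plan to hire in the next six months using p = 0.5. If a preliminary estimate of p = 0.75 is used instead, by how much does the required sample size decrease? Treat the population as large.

Conservative (p = 0.5): n = 1.751² × 0.25 / 0.033² ≈ 703.86 → 704.
Using p = 0.75: p(1−p) = 0.1875, so n = 1.751² × 0.1875 / 0.033² ≈ 527.89 → 528.
Reduction: 704 − 528 = 176.

176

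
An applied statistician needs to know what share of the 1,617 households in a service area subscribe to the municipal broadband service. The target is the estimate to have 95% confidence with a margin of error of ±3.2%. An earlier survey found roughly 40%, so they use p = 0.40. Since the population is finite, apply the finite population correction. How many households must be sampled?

579

For 95% confidence, z = 1.960.
Unadjusted: n₀ = 1.960² × 0.40 × 0.60 / 0.032² ≈ 900.38, so n₀ = 901.
Finite population correction with N = 1,617: n = n₀ / (1 + (n₀−1)/N) = 901 / (1 + 900/1617) = 901 / 1.5566 ≈ 578.83.
Rounding up, n = 579.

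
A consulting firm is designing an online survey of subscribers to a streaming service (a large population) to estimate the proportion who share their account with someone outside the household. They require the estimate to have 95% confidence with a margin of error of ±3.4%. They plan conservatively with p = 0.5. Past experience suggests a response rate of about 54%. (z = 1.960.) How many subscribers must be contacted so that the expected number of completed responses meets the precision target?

1539

Completed interviews needed: n₀ = 1.960² × 0.2500 / 0.034² ≈ 830.80 → 831.
At a 54% response rate, contacts needed = 831 / 0.54 ≈ 1538.89 → 1539.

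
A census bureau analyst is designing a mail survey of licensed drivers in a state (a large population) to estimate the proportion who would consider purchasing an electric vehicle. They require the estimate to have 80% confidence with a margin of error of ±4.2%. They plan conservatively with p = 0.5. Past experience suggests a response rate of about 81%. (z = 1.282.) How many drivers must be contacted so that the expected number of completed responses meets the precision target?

288

Completed interviews needed: n₀ = 1.282² × 0.2500 / 0.042² ≈ 232.93 → 233.
At an 81% response rate, contacts needed = 233 / 0.81 ≈ 287.65 → 288.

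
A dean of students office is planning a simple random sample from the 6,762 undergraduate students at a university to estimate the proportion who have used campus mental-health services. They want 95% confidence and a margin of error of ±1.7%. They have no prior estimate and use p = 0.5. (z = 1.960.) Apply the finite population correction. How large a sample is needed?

2229

Unadjusted: n₀ = 1.960² × 0.50 × 0.50 / 0.017² ≈ 3323.18, so n₀ = 3324.
Finite population correction with N = 6,762: n = n₀ / (1 + (n₀−1)/N) = 3324 / (1 + 3323/6762) = 3324 / 1.4914 ≈ 2228.74.
Rounding up, n = 2229.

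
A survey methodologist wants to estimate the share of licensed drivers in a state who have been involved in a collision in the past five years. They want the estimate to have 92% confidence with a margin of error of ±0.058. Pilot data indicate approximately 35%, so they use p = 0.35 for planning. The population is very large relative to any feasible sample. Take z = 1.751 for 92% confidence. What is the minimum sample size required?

With p = 0.35, p(1−p) = 0.2275.
n = z²·p(1−p)/E² = 1.751² × 0.2275 / 0.058² = 3.0660 × 0.2275 / 0.003364 ≈ 207.35.
Rounding up gives n = 208.

208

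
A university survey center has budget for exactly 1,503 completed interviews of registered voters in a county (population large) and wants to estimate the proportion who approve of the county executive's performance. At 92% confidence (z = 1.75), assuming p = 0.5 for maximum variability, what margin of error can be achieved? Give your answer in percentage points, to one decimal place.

2.3

SE(p̂) = √[p(1−p)/n] = √[0.2500/1503] = 0.01290.
E = z × SE = 1.75 × 0.01290 = 0.02257, or 2.3 percentage points.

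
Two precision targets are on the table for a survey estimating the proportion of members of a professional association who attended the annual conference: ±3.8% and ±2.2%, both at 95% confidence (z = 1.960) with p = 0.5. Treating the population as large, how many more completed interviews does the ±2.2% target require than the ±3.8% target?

At ±3.8%: n = 1.960² × 0.2500 / 0.038² ≈ 665.10 → 666.
At ±2.2%: n = 1.960² × 0.2500 / 0.022² ≈ 1984.30 → 1985.
Additional respondents: 1985 − 666 = 1319.

1319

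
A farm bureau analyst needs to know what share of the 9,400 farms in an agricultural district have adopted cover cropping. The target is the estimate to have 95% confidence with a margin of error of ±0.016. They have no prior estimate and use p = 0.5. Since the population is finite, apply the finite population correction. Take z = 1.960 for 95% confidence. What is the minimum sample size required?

Unadjusted: n₀ = 1.960² × 0.50 × 0.50 / 0.016² ≈ 3751.56, so n₀ = 3752.
Finite population correction with N = 9,400: n = n₀ / (1 + (n₀−1)/N) = 3752 / (1 + 3751/9400) = 3752 / 1.3990 ≈ 2681.83.
Rounding up, n = 2682.

2682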